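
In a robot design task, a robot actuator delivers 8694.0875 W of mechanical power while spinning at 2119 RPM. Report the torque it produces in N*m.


omega = 2119 * 2*pi/60 = 221.901161 rad/s
tau = P / omega = 8694.0875 / 221.901161 = 39.1800

39.1800 N*m


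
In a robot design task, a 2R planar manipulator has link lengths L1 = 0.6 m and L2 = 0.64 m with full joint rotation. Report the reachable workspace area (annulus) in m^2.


r_max = L1 + L2 = 1.2400, r_min = |L1 - L2| = 0.0400
A = pi*(r_max^2 - r_min^2) = pi*(1.5376 - 0.0016) = 4.8255

4.8255 m^2


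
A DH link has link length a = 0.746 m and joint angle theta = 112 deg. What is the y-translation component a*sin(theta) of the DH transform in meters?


a*sin(theta) = 0.746*sin(112 deg) = 0.6917

0.6917 m


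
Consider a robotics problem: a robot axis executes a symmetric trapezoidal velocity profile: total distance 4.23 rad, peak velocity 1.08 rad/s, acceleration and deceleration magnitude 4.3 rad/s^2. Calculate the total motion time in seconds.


t_acc = v/a = 1.08/4.3 = 0.251163 s
d_acc = v^2/(2a) = 0.135628 rad (each ramp)
d_cruise = 4.23 - 2*0.135628 = 3.958744 rad
t_cruise = 3.958744/1.08 = 3.665504 s
t_total = 2*0.251163 + 3.665504 = 4.1678

4.1678 s


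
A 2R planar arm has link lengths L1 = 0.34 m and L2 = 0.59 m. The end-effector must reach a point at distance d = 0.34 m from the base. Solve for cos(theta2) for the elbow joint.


cos(th2) = (d^2 - L1^2 - L2^2)/(2*L1*L2) = (0.34^2 - 0.34^2 - 0.59^2)/(2*0.34*0.59) = -0.8676

-0.8676


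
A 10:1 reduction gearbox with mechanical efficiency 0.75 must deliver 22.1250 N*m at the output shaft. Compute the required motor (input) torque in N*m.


tau_in = tau_out / (N * eta) = 22.1250 / (10 * 0.75) = 2.9500

2.9500 N*m


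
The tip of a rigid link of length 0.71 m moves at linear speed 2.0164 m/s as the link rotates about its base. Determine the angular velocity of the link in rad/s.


omega = v / L = 2.0164 / 0.71 = 2.8400

2.8400 rad/s


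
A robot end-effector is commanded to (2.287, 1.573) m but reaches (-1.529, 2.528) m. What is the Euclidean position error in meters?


dx = -1.529 - (2.287) = -3.8160, dy = 2.528 - (1.573) = 0.9550
err = sqrt(14.561856 + 0.912025) = 3.9337

3.9337 m


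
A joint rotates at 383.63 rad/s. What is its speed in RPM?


RPM = 383.63 * 60/(2*pi) = 3663.3966

3663.3966 RPM


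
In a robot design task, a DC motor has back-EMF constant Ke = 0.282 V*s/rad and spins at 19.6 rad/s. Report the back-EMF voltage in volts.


V_emf = Ke * omega = 0.282*19.6 = 5.5272

5.5272 V


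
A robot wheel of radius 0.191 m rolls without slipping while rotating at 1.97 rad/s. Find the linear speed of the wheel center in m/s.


v = omega * r = 1.97 * 0.191 = 0.3763

0.3763 m/s


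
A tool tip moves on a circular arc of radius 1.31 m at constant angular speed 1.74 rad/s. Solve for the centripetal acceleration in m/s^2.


a_c = omega^2 * r = 1.74^2 * 1.31 = 3.9662

3.9662 m/s^2


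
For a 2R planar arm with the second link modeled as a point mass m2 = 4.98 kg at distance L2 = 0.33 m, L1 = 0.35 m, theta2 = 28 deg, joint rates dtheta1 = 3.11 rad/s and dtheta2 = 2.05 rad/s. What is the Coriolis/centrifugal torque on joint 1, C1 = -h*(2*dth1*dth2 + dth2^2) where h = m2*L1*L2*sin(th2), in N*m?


h = m2*L1*L2*sin(th2) = 4.98*0.35*0.33*sin(28 deg) = 0.270035
C1 = -h*(2*3.11*2.05 + 2.05^2) = -0.270035*16.9535 = -4.5780

-4.5780 N*m


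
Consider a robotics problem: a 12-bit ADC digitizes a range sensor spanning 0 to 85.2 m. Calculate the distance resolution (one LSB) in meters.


res = range / 2^n = 85.2/2^12 = 85.2/4096 = 0.0208

0.0208 m


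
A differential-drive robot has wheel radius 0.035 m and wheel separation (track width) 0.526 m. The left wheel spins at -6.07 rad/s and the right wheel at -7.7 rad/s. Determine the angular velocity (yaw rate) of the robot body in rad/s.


omega = r*(wR - wL)/L = 0.035*(-7.7 - (-6.07))/0.526 = -0.1085

-0.1085 rad/s


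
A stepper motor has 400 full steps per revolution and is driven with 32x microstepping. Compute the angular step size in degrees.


step = 360/(400*32) = 360/12800 = 0.0281

0.0281 degrees


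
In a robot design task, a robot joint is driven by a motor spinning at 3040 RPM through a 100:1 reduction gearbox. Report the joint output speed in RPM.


omega_joint = omega_motor / N = 3040 / 100 = 30.4000

30.4000 RPM


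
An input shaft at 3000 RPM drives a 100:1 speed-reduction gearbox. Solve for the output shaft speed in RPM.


omega_out = omega_in / N = 3000 / 100 = 30.0000

30.0000 RPM


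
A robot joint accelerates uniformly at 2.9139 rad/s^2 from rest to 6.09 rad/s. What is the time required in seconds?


t = delta_omega / alpha = 6.09 / 2.9139 = 2.0900

2.0900 s


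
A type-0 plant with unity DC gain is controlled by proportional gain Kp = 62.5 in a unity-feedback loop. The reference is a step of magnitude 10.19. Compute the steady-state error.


e_ss = R/(1 + Kp) = 10.19/(1 + 62.5) = 10.19/63.5000 = 0.1605

0.1605


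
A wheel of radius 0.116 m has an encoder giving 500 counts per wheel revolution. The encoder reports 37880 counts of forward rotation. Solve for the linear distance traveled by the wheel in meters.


revs = 37880/500 = 75.760000
d = revs * 2*pi*r = 75.760000 * 2*pi*0.116 = 55.2176

55.2176 m


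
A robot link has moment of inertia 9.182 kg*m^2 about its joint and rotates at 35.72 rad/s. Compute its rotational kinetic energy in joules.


KE = (1/2)*I*omega^2 = 0.5*9.182*35.72^2 = 5857.7414

5857.7414 J


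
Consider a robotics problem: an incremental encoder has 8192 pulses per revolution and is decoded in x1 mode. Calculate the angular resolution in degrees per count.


resolution = 360 / (PPR * 1) = 360 / 8192 = 0.0439

0.0439 degrees


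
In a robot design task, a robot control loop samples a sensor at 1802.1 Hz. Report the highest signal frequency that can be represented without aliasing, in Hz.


f_max = f_s/2 = 1802.1/2 = 901.0500

901.0500 Hz


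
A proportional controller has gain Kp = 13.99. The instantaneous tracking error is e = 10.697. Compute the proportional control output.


u_P = Kp * e = 13.99 * 10.697 = 149.6510

149.6510


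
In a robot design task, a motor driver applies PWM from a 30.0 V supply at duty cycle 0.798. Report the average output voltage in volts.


V_avg = V_supply * D = 30.0*0.798 = 23.9400

23.9400 V


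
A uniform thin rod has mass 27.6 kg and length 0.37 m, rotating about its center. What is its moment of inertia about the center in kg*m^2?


I = (1/12)*m*L^2 = (1/12)*27.6*0.37^2 = 0.3149

0.3149 kg*m^2


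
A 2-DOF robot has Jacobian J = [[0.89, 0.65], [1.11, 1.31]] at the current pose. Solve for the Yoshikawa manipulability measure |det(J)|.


det(J) = 0.89*1.31 - (0.65)*(1.11) = 0.4444
|det(J)| = 0.4444

0.4444


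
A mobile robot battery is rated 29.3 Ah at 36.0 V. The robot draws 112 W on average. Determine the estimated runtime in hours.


E = 29.3*36.0 = 1054.8000 Wh
t = E/P = 1054.8000/112 = 9.4179

9.4179 hours


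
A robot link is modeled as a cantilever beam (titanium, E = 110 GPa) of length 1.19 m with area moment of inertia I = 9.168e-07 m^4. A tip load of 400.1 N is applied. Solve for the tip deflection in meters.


delta = F*L^3/(3*E*I) = 400.1*1.19^3/(3*1.100e+11*9.168e-07)
      = 674.2321159/302544 = 0.0022

0.0022 m


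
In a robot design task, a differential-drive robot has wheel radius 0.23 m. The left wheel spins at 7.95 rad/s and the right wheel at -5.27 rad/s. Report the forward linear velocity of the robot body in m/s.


v = r*(wR + wL)/2 = 0.23*(-5.27 + 7.95)/2 = 0.3082

0.3082 m/s


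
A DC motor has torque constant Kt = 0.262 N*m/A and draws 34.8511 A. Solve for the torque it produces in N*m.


tau = Kt * I = 0.262*34.8511 = 9.1310

9.1310 N*m


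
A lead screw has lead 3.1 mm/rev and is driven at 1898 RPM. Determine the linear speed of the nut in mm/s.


v = lead * (RPM/60) = 3.1*1898/60 = 98.0633

98.0633 mm/s


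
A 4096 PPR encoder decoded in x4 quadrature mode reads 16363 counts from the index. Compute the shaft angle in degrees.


angle = counts * 360 / (PPR*4) = 16363 * 360 / 16384 = 359.5386

359.5386 degrees


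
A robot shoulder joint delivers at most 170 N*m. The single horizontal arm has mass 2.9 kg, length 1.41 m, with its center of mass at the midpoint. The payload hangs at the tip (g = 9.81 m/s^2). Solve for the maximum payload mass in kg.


tau_arm = m_arm*g*(L/2) = 2.9*9.81*1.41/2 = 20.0565 N*m
tau_payload = tau_max - tau_arm = 170 - 20.0565 = 149.9435
m_payload = tau_payload / (g*L) = 149.9435 / (9.81*1.41) = 10.8403

10.8403 kg


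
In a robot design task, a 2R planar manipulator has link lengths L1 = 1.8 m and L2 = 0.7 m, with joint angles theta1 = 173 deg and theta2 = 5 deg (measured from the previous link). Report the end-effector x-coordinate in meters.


x = L1*cos(th1) + L2*cos(th1+th2) = 1.8*cos(173 deg) + 0.7*cos(178 deg) = -2.4862

-2.4862 m


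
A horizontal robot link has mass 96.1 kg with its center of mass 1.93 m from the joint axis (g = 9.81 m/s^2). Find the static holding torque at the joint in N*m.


tau = m*g*L = 96.1 * 9.81 * 1.93 = 1819.4901

1819.4901 N*m


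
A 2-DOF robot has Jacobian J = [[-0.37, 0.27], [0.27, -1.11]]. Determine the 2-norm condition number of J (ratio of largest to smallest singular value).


JJ^T eigenvalues: trace(JJ^T) = 1.5148, det(JJ^T) = det(J)^2 = 0.11410884
s_max^2 = (1.5148 + sqrt(1.83818368))/2 = 1.43529816
s_min^2 = (1.5148 - sqrt(1.83818368))/2 = 0.07950184
kappa = s_max/s_min = sqrt(1.43529816/0.07950184) = 4.2490

4.2490


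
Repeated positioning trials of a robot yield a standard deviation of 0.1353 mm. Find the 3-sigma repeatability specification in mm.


repeatability = 3*sigma = 3*0.1353 = 0.4059

0.4059 mm


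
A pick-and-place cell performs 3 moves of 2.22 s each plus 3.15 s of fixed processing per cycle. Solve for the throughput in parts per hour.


T_cycle = 3*2.22 + 3.15 = 9.8100 s
rate = 3600/T = 366.9725

366.9725 parts/hour


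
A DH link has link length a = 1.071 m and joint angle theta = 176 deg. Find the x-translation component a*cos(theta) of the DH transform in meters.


a*cos(theta) = 1.071*cos(176 deg) = -1.0684

-1.0684 m


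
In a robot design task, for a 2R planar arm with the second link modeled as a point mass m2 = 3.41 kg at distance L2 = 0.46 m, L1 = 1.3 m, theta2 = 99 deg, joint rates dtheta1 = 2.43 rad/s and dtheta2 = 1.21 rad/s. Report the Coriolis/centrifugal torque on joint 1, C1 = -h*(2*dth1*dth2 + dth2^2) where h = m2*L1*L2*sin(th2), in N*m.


h = m2*L1*L2*sin(th2) = 3.41*1.3*0.46*sin(99 deg) = 2.014074
C1 = -h*(2*2.43*1.21 + 1.21^2) = -2.014074*7.3447 = -14.7928

-14.7928 N*m


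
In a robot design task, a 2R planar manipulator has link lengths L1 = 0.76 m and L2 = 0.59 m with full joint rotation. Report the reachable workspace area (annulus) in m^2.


r_max = L1 + L2 = 1.3500, r_min = |L1 - L2| = 0.1700
A = pi*(r_max^2 - r_min^2) = pi*(1.8225 - 0.0289) = 5.6348

5.6348 m^2


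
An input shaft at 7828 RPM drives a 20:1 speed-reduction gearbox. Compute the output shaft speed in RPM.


omega_out = omega_in / N = 7828 / 20 = 391.4000

391.4000 RPM


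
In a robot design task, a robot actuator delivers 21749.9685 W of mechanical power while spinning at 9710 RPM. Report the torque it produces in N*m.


omega = 9710 * 2*pi/60 = 1016.828822 rad/s
tau = P / omega = 21749.9685 / 1016.828822 = 21.3900

21.3900 N*m


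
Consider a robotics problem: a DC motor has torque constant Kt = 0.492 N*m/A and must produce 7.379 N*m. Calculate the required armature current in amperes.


I = tau / Kt = 7.379/0.492 = 14.9980

14.9980 A


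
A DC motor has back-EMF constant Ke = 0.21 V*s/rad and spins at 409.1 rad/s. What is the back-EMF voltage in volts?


V_emf = Ke * omega = 0.21*409.1 = 85.9110

85.9110 V


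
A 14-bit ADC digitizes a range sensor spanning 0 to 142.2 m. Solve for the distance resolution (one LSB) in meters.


res = range / 2^n = 142.2/2^14 = 142.2/16384 = 0.0087

0.0087 m


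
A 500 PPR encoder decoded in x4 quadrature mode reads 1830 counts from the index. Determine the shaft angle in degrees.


angle = counts * 360 / (PPR*4) = 1830 * 360 / 2000 = 329.4000

329.4000 degrees


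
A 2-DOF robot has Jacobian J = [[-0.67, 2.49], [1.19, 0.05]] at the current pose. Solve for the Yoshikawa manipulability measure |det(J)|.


det(J) = -0.67*0.05 - (2.49)*(1.19) = -2.9966
|det(J)| = 2.9966

2.9966


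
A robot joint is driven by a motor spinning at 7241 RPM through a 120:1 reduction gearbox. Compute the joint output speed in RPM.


omega_joint = omega_motor / N = 7241 / 120 = 60.3417

60.3417 RPM


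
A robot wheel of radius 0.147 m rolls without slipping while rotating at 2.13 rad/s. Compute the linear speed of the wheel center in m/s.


v = omega * r = 2.13 * 0.147 = 0.3131

0.3131 m/s


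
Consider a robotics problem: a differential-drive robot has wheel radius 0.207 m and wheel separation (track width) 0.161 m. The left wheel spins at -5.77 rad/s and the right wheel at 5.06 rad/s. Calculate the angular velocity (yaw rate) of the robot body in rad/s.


omega = r*(wR - wL)/L = 0.207*(5.06 - (-5.77))/0.161 = 13.9243

13.9243 rad/s


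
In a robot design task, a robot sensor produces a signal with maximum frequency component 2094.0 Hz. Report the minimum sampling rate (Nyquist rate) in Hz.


f_s,min = 2*f_max = 2*2094.0 = 4188.0000

4188.0000 Hz


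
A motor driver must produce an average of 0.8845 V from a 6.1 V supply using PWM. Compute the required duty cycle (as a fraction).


D = V_avg/V_supply = 0.8845/6.1 = 0.1450

0.1450


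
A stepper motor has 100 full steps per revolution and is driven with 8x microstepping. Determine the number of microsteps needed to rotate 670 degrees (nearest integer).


step_size = 360/(100*8) = 360/800 = 0.450000 deg
n = 670/(360/800) = 670*800/360 = 1488.8889 -> 1489

1489 steps


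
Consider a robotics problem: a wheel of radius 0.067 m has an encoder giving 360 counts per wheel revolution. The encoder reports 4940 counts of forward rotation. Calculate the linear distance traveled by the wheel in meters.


revs = 4940/360 = 13.722222
d = revs * 2*pi*r = 13.722222 * 2*pi*0.067 = 5.7767

5.7767 m


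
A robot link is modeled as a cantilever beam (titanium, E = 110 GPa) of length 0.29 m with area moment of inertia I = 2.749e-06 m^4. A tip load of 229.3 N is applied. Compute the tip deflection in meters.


delta = F*L^3/(3*E*I) = 229.3*0.29^3/(3*1.100e+11*2.749e-06)
      = 5.5923977/907170 = 6.1647e-06

6.1647e-06 m


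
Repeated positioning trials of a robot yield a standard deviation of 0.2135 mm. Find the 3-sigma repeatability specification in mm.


repeatability = 3*sigma = 3*0.2135 = 0.6405

0.6405 mm


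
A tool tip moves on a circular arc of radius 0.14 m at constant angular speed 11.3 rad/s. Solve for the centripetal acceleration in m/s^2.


a_c = omega^2 * r = 11.3^2 * 0.14 = 17.8766

17.8766 m/s^2


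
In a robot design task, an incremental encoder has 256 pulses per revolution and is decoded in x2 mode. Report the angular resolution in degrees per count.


resolution = 360 / (PPR * 2) = 360 / 512 = 0.7031

0.7031 degrees


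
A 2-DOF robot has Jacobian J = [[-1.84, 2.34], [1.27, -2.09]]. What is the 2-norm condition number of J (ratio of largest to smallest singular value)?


JJ^T eigenvalues: trace(JJ^T) = 14.8422, det(JJ^T) = det(J)^2 = 0.76352644
s_max^2 = (14.8422 + sqrt(217.23679508))/2 = 14.79057751
s_min^2 = (14.8422 - sqrt(217.23679508))/2 = 0.05162249
kappa = s_max/s_min = sqrt(14.79057751/0.05162249) = 16.9267

16.9267


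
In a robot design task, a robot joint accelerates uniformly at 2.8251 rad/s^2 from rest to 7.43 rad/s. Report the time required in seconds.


t = delta_omega / alpha = 7.43 / 2.8251 = 2.6300

2.6300 s


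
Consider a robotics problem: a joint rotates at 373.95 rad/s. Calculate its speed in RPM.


RPM = 373.95 * 60/(2*pi) = 3570.9595

3570.9595 RPM


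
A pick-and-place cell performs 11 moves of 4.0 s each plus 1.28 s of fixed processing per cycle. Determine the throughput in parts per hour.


T_cycle = 11*4.0 + 1.28 = 45.2800 s
rate = 3600/T = 79.5053

79.5053 parts/hour


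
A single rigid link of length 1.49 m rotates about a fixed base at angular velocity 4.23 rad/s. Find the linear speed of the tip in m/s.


v = L*omega = 1.49 * 4.23 = 6.3027

6.3027 m/s


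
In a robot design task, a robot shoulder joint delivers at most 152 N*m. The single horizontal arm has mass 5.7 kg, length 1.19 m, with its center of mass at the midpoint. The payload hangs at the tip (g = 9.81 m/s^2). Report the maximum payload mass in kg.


tau_arm = m_arm*g*(L/2) = 5.7*9.81*1.19/2 = 33.2706 N*m
tau_payload = tau_max - tau_arm = 152 - 33.2706 = 118.7294
m_payload = tau_payload / (g*L) = 118.7294 / (9.81*1.19) = 10.1705

10.1705 kg


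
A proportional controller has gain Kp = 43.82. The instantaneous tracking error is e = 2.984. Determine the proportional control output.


u_P = Kp * e = 43.82 * 2.984 = 130.7589

130.7589


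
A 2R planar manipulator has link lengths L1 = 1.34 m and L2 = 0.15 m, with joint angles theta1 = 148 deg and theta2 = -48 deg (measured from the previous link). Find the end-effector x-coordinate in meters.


x = L1*cos(th1) + L2*cos(th1+th2) = 1.34*cos(148 deg) + 0.15*cos(100 deg) = -1.1624

-1.1624 m


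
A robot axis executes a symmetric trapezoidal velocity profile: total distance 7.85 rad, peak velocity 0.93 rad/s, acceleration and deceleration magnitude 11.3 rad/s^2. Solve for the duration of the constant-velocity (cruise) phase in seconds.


t_acc = v/a = 0.082301 s, d_acc = v^2/(2a) = 0.038270 rad each
d_cruise = 7.85 - 2*0.038270 = 7.773460 rad
t_cruise = d_cruise/v = 7.773460/0.93 = 8.3586

8.3586 s


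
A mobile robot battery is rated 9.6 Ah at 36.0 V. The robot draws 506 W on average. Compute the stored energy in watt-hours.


E = capacity * V = 9.6*36.0 = 345.6000

345.6000 Wh


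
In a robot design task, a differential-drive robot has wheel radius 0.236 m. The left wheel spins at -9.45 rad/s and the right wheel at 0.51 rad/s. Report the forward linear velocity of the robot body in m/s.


v = r*(wR + wL)/2 = 0.236*(0.51 + -9.45)/2 = -1.0549

-1.0549 m/s


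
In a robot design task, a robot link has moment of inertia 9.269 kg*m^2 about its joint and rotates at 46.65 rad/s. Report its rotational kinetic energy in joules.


KE = (1/2)*I*omega^2 = 0.5*9.269*46.65^2 = 10085.7032

10085.7032 J


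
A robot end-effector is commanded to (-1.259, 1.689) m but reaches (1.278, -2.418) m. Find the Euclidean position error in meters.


dx = 1.278 - (-1.259) = 2.5370, dy = -2.418 - (1.689) = -4.1070
err = sqrt(6.436369 + 16.867449) = 4.8274

4.8274 m


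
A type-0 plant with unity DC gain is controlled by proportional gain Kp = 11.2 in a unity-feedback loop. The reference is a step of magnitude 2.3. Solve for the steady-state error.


e_ss = R/(1 + Kp) = 2.3/(1 + 11.2) = 2.3/12.2000 = 0.1885

0.1885


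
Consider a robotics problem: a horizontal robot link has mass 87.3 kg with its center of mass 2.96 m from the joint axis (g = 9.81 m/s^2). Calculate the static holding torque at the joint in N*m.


tau = m*g*L = 87.3 * 9.81 * 2.96 = 2534.9825

2534.9825 N*m


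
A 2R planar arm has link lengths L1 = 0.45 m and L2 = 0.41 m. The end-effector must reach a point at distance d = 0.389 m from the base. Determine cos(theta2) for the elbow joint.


cos(th2) = (d^2 - L1^2 - L2^2)/(2*L1*L2) = (0.389^2 - 0.45^2 - 0.41^2)/(2*0.45*0.41) = -0.5943

-0.5943


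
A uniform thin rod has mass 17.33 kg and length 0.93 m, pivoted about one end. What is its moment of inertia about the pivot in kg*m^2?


I = (1/3)*m*L^2 = (1/3)*17.33*0.93^2 = 4.9962

4.9962 kg*m^2


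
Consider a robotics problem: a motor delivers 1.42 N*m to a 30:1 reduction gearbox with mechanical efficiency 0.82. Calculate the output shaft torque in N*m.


tau_out = tau_in * N * eta = 1.42 * 30 * 0.82 = 34.9320

34.9320 N*m


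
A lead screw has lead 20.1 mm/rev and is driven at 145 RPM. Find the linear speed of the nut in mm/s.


v = lead * (RPM/60) = 20.1*145/60 = 48.5750

48.5750 mm/s


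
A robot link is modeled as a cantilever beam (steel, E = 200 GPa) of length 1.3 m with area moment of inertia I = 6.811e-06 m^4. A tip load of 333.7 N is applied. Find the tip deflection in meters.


delta = F*L^3/(3*E*I) = 333.7*1.3^3/(3*2.000e+11*6.811e-06)
      = 733.1389/4086600 = 1.7940e-04

1.7940e-04 m


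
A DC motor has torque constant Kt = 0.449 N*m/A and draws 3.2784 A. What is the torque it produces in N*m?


tau = Kt * I = 0.449*3.2784 = 1.4720

1.4720 N*m


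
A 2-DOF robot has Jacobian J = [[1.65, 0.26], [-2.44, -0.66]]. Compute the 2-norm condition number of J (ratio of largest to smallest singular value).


JJ^T eigenvalues: trace(JJ^T) = 9.1793, det(JJ^T) = det(J)^2 = 0.20666116
s_max^2 = (9.1793 + sqrt(83.43290385))/2 = 9.15673068
s_min^2 = (9.1793 - sqrt(83.43290385))/2 = 0.02256932
kappa = s_max/s_min = sqrt(9.15673068/0.02256932) = 20.1424

20.1424


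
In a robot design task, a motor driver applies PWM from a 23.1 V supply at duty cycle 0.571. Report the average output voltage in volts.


V_avg = V_supply * D = 23.1*0.571 = 13.1901

13.1901 V


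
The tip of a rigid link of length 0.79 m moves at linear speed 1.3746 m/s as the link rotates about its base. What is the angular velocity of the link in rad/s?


omega = v / L = 1.3746 / 0.79 = 1.7400

1.7400 rad/s


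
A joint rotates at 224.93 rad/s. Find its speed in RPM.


RPM = 224.93 * 60/(2*pi) = 2147.9233

2147.9233 RPM


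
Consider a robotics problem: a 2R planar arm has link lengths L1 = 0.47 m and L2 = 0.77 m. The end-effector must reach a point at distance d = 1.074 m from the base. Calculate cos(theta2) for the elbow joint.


cos(th2) = (d^2 - L1^2 - L2^2)/(2*L1*L2) = (1.074^2 - 0.47^2 - 0.77^2)/(2*0.47*0.77) = 0.4693

0.4693


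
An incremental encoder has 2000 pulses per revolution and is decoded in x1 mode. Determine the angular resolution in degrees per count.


resolution = 360 / (PPR * 1) = 360 / 2000 = 0.1800

0.1800 degrees


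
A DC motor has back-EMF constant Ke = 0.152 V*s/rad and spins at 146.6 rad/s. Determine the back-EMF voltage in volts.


V_emf = Ke * omega = 0.152*146.6 = 22.2832

22.2832 V


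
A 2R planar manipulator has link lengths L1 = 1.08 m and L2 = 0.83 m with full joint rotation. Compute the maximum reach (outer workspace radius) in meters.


r_max = L1 + L2 = 1.08 + 0.83 = 1.9100

1.9100 m


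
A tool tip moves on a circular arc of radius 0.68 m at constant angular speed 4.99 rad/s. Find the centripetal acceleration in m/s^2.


a_c = omega^2 * r = 4.99^2 * 0.68 = 16.9321

16.9321 m/s^2


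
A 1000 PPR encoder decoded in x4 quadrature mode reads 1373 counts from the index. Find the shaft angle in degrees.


angle = counts * 360 / (PPR*4) = 1373 * 360 / 4000 = 123.5700

123.5700 degrees


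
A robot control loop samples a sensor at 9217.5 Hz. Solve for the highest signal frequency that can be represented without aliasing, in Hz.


f_max = f_s/2 = 9217.5/2 = 4608.7500

4608.7500 Hz


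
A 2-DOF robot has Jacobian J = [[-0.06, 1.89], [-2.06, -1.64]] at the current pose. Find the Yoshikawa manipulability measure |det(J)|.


det(J) = -0.06*-1.64 - (1.89)*(-2.06) = 3.9918
|det(J)| = 3.9918

3.9918


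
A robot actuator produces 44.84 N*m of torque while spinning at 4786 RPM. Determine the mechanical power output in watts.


omega = 4786 * 2*pi/60 = 501.188748 rad/s
P = tau * omega = 44.84 * 501.188748 = 22473.3035

22473.3035 W


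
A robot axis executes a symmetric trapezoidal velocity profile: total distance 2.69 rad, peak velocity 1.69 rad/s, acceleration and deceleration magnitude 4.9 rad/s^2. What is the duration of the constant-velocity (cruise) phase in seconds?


t_acc = v/a = 0.344898 s, d_acc = v^2/(2a) = 0.291439 rad each
d_cruise = 2.69 - 2*0.291439 = 2.107122 rad
t_cruise = d_cruise/v = 2.107122/1.69 = 1.2468

1.2468 s


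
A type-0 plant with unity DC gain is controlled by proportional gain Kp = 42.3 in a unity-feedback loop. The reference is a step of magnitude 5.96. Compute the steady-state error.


e_ss = R/(1 + Kp) = 5.96/(1 + 42.3) = 5.96/43.3000 = 0.1376

0.1376


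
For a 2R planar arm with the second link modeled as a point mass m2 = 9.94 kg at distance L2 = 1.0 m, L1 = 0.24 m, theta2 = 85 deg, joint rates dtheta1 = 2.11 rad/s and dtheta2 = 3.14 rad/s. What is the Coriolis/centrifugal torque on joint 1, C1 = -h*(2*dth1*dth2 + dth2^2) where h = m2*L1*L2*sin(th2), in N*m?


h = m2*L1*L2*sin(th2) = 9.94*0.24*1.0*sin(85 deg) = 2.376522
C1 = -h*(2*2.11*3.14 + 3.14^2) = -2.376522*23.1104 = -54.9224

-54.9224 N*m


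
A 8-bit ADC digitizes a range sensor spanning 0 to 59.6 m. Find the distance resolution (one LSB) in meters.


res = range / 2^n = 59.6/2^8 = 59.6/256 = 0.2328

0.2328 m


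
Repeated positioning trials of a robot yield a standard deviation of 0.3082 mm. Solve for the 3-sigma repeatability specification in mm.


repeatability = 3*sigma = 3*0.3082 = 0.9246

0.9246 mm


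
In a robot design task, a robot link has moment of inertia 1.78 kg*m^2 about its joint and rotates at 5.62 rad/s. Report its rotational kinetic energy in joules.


KE = (1/2)*I*omega^2 = 0.5*1.78*5.62^2 = 28.1101

28.1101 J


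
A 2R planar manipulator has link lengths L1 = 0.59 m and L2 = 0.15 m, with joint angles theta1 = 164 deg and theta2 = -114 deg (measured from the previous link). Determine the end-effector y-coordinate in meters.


y = L1*sin(th1) + L2*sin(th1+th2) = 0.59*sin(164 deg) + 0.15*sin(50 deg) = 0.2775

0.2775 m


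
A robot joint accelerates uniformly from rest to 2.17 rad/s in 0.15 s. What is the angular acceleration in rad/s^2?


alpha = delta_omega / t = 2.17 / 0.15 = 14.4667

14.4667 rad/s^2


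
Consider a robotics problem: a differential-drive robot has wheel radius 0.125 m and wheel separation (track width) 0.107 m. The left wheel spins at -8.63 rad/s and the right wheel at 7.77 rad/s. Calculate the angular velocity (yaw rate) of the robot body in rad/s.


omega = r*(wR - wL)/L = 0.125*(7.77 - (-8.63))/0.107 = 19.1589

19.1589 rad/s


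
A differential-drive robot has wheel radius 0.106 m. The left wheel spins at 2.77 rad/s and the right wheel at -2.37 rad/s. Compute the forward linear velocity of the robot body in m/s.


v = r*(wR + wL)/2 = 0.106*(-2.37 + 2.77)/2 = 0.0212

0.0212 m/s


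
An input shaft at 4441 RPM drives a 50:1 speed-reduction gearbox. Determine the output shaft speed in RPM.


omega_out = omega_in / N = 4441 / 50 = 88.8200

88.8200 RPM


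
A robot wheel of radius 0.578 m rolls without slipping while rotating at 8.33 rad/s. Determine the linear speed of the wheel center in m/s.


v = omega * r = 8.33 * 0.578 = 4.8147

4.8147 m/s


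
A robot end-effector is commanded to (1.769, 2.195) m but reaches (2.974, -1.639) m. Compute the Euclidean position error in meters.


dx = 2.974 - (1.769) = 1.2050, dy = -1.639 - (2.195) = -3.8340
err = sqrt(1.452025 + 14.699556) = 4.0189

4.0189 m


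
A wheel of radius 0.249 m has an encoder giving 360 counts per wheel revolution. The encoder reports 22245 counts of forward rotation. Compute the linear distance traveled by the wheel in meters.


revs = 22245/360 = 61.791667
d = revs * 2*pi*r = 61.791667 * 2*pi*0.249 = 96.6739

96.6739 m


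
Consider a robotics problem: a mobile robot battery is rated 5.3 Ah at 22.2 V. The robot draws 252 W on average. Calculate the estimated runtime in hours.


E = 5.3*22.2 = 117.6600 Wh
t = E/P = 117.6600/252 = 0.4669

0.4669 hours


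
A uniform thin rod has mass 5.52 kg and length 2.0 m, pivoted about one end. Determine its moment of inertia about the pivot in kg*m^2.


I = (1/3)*m*L^2 = (1/3)*5.52*2.0^2 = 7.3600

7.3600 kg*m^2


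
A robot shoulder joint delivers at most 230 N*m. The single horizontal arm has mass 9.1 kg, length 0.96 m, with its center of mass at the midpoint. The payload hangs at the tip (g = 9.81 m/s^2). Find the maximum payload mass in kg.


tau_arm = m_arm*g*(L/2) = 9.1*9.81*0.96/2 = 42.8501 N*m
tau_payload = tau_max - tau_arm = 230 - 42.8501 = 187.1499
m_payload = tau_payload / (g*L) = 187.1499 / (9.81*0.96) = 19.8724

19.8724 kg


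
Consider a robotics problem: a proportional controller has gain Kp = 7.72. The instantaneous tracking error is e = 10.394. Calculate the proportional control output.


u_P = Kp * e = 7.72 * 10.394 = 80.2417

80.2417


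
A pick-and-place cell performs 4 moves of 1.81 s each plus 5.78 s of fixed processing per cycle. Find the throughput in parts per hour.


T_cycle = 4*1.81 + 5.78 = 13.0200 s
rate = 3600/T = 276.4977

276.4977 parts/hour


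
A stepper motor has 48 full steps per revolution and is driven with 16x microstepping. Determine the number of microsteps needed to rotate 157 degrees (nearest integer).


step_size = 360/(48*16) = 360/768 = 0.468750 deg
n = 157/(360/768) = 157*768/360 = 334.9333 -> 335

335 steps


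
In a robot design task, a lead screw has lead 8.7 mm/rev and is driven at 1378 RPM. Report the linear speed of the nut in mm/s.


v = lead * (RPM/60) = 8.7*1378/60 = 199.8100

199.8100 mm/s


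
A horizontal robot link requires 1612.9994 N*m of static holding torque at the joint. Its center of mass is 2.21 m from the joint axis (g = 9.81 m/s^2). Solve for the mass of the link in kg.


m = tau / (g*L) = 1612.9994 / (9.81 * 2.21) = 74.4000

74.4000 kg


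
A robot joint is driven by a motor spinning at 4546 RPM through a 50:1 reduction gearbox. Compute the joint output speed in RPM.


omega_joint = omega_motor / N = 4546 / 50 = 90.9200

90.9200 RPM


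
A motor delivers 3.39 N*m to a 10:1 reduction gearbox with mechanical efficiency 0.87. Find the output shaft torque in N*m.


tau_out = tau_in * N * eta = 3.39 * 10 * 0.87 = 29.4930

29.4930 N*m


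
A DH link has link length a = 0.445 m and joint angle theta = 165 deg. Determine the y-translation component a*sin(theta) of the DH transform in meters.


a*sin(theta) = 0.445*sin(165 deg) = 0.1152

0.1152 m


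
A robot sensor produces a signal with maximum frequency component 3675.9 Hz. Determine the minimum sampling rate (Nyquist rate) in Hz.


f_s,min = 2*f_max = 2*3675.9 = 7351.8000

7351.8000 Hz


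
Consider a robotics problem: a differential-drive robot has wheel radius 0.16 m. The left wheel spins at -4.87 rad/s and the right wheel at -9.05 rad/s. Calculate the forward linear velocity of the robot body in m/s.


v = r*(wR + wL)/2 = 0.16*(-9.05 + -4.87)/2 = -1.1136

-1.1136 m/s


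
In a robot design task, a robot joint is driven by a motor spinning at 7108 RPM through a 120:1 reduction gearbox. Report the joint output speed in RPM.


omega_joint = omega_motor / N = 7108 / 120 = 59.2333

59.2333 RPM


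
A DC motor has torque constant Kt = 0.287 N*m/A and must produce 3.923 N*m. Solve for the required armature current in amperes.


I = tau / Kt = 3.923/0.287 = 13.6690

13.6690 A


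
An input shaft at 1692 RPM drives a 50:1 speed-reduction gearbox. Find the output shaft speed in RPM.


omega_out = omega_in / N = 1692 / 50 = 33.8400

33.8400 RPM


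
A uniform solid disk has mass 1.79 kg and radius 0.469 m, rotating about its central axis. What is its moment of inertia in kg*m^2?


I = (1/2)*m*R^2 = 0.5*1.79*0.469^2 = 0.1969

0.1969 kg*m^2


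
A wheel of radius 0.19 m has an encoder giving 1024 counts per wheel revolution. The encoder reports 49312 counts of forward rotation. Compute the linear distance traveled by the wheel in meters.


revs = 49312/1024 = 48.156250
d = revs * 2*pi*r = 48.156250 * 2*pi*0.19 = 57.4892

57.4892 m


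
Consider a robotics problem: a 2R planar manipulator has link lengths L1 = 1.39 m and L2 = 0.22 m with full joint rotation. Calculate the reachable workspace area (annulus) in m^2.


r_max = L1 + L2 = 1.6100, r_min = |L1 - L2| = 1.1700
A = pi*(r_max^2 - r_min^2) = pi*(2.5921 - 1.3689) = 3.8428

3.8428 m^2


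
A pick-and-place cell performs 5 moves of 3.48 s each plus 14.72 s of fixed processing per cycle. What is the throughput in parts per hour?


T_cycle = 5*3.48 + 14.72 = 32.1200 s
rate = 3600/T = 112.0797

112.0797 parts/hour


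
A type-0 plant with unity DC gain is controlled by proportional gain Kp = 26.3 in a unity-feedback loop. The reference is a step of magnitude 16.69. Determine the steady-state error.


e_ss = R/(1 + Kp) = 16.69/(1 + 26.3) = 16.69/27.3000 = 0.6114

0.6114


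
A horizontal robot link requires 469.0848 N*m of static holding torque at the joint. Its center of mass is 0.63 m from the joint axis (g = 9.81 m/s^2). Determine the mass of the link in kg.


m = tau / (g*L) = 469.0848 / (9.81 * 0.63) = 75.9000

75.9000 kg


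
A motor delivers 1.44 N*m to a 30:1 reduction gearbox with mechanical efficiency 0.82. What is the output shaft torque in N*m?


tau_out = tau_in * N * eta = 1.44 * 30 * 0.82 = 35.4240

35.4240 N*m


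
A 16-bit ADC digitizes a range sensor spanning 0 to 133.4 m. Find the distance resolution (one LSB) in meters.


res = range / 2^n = 133.4/2^16 = 133.4/65536 = 0.0020

0.0020 m


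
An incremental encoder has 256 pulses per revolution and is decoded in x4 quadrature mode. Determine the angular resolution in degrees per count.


resolution = 360 / (PPR * 4) = 360 / 1024 = 0.3516

0.3516 degrees


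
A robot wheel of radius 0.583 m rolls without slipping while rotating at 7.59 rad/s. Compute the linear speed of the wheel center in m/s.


v = omega * r = 7.59 * 0.583 = 4.4250

4.4250 m/s


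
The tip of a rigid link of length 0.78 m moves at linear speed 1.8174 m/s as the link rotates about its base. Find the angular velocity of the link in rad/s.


omega = v / L = 1.8174 / 0.78 = 2.3300

2.3300 rad/s


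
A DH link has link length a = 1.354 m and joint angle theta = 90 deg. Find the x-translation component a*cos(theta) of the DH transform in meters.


a*cos(theta) = 1.354*cos(90 deg) = 0

0 m


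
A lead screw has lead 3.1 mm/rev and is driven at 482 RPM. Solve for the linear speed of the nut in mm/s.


v = lead * (RPM/60) = 3.1*482/60 = 24.9033

24.9033 mm/s


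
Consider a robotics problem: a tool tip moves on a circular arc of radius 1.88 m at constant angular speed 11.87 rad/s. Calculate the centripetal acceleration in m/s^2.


a_c = omega^2 * r = 11.87^2 * 1.88 = 264.8862

264.8862 m/s^2


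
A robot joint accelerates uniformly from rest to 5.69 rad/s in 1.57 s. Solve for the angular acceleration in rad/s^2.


alpha = delta_omega / t = 5.69 / 1.57 = 3.6242

3.6242 rad/s^2


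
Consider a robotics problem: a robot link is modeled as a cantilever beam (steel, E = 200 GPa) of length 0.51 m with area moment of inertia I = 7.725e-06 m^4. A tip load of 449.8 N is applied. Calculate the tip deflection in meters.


delta = F*L^3/(3*E*I) = 449.8*0.51^3/(3*2.000e+11*7.725e-06)
      = 59.6664198/4635000 = 1.2873e-05

1.2873e-05 m


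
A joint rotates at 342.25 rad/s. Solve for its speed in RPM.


RPM = 342.25 * 60/(2*pi) = 3268.2468

3268.2468 RPM


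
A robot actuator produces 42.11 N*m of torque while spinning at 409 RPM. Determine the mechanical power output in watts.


omega = 409 * 2*pi/60 = 42.830380 rad/s
P = tau * omega = 42.11 * 42.830380 = 1803.5873

1803.5873 W


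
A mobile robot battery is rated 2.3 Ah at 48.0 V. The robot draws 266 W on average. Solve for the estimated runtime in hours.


E = 2.3*48.0 = 110.4000 Wh
t = E/P = 110.4000/266 = 0.4150

0.4150 hours


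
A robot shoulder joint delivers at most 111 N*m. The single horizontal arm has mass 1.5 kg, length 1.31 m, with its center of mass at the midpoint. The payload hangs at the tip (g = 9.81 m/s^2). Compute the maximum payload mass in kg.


tau_arm = m_arm*g*(L/2) = 1.5*9.81*1.31/2 = 9.6383 N*m
tau_payload = tau_max - tau_arm = 111 - 9.6383 = 101.3617
m_payload = tau_payload / (g*L) = 101.3617 / (9.81*1.31) = 7.8874

7.8874 kg


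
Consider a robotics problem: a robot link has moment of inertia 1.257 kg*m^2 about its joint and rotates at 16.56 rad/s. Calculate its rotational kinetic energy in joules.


KE = (1/2)*I*omega^2 = 0.5*1.257*16.56^2 = 172.3558

172.3558 J


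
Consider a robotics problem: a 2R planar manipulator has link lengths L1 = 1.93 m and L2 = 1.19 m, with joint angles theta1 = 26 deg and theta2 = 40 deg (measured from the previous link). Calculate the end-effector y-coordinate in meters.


y = L1*sin(th1) + L2*sin(th1+th2) = 1.93*sin(26 deg) + 1.19*sin(66 deg) = 1.9332

1.9332 m


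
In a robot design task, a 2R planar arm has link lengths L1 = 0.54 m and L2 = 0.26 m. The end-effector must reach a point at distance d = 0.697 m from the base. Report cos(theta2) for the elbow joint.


cos(th2) = (d^2 - L1^2 - L2^2)/(2*L1*L2) = (0.697^2 - 0.54^2 - 0.26^2)/(2*0.54*0.26) = 0.4509

0.4509


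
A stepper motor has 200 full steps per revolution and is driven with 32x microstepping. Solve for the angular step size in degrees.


step = 360/(200*32) = 360/6400 = 0.0563

0.0563 degrees


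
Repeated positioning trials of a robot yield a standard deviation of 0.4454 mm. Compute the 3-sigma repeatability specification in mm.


repeatability = 3*sigma = 3*0.4454 = 1.3362

1.3362 mm


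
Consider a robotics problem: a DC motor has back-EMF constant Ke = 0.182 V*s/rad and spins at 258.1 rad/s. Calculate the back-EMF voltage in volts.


V_emf = Ke * omega = 0.182*258.1 = 46.9742

46.9742 V


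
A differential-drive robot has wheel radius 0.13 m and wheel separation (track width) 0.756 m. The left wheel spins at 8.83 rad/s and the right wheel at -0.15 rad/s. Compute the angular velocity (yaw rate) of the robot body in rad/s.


omega = r*(wR - wL)/L = 0.13*(-0.15 - (8.83))/0.756 = -1.5442

-1.5442 rad/s


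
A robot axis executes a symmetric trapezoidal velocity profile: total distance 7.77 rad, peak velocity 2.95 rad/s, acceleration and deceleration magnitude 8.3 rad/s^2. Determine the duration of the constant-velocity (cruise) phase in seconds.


t_acc = v/a = 0.355422 s, d_acc = v^2/(2a) = 0.524247 rad each
d_cruise = 7.77 - 2*0.524247 = 6.721506 rad
t_cruise = d_cruise/v = 6.721506/2.95 = 2.2785

2.2785 s


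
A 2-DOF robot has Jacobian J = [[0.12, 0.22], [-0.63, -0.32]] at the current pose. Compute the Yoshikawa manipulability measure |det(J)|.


det(J) = 0.12*-0.32 - (0.22)*(-0.63) = 0.1002
|det(J)| = 0.1002

0.1002


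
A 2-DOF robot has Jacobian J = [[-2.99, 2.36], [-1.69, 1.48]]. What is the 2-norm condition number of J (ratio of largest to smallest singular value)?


JJ^T eigenvalues: trace(JJ^T) = 19.5562, det(JJ^T) = det(J)^2 = 0.19079424
s_max^2 = (19.5562 + sqrt(381.68178148))/2 = 19.54643893
s_min^2 = (19.5562 - sqrt(381.68178148))/2 = 0.00976107
kappa = s_max/s_min = sqrt(19.54643893/0.00976107) = 44.7492

44.7492


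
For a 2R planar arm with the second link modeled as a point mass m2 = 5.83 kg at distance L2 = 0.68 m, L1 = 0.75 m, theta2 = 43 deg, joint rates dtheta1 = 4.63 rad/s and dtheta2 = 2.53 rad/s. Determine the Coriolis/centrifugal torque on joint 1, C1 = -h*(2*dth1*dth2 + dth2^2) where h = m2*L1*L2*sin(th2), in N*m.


h = m2*L1*L2*sin(th2) = 5.83*0.75*0.68*sin(43 deg) = 2.027786
C1 = -h*(2*4.63*2.53 + 2.53^2) = -2.027786*29.8287 = -60.4862

-60.4862 N*m
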